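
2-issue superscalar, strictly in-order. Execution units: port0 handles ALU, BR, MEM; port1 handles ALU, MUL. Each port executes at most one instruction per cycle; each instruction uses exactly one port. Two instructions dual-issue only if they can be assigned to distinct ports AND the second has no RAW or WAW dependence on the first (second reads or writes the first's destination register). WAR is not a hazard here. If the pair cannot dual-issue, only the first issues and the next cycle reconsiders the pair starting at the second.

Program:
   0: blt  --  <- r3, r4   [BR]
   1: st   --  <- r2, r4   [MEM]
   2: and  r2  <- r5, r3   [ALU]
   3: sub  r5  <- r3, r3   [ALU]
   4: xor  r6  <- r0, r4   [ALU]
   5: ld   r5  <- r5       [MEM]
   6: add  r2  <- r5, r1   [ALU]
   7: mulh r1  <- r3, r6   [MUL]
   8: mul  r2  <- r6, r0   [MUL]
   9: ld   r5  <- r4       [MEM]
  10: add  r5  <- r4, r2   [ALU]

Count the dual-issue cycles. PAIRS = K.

#0 head=0: blt i0 no-port BR/MEM
#1 head=1: st/and i1+i2 2-wide
#2 head=3: sub/xor i3+i4 2-wide
#3 head=5: ld i5 RAW r5
#4 head=6: add/mulh i6+i7 2-wide
#5 head=8: mul/ld i8+i9 2-wide
#6 head=10: add i10 tail

PAIRS = 4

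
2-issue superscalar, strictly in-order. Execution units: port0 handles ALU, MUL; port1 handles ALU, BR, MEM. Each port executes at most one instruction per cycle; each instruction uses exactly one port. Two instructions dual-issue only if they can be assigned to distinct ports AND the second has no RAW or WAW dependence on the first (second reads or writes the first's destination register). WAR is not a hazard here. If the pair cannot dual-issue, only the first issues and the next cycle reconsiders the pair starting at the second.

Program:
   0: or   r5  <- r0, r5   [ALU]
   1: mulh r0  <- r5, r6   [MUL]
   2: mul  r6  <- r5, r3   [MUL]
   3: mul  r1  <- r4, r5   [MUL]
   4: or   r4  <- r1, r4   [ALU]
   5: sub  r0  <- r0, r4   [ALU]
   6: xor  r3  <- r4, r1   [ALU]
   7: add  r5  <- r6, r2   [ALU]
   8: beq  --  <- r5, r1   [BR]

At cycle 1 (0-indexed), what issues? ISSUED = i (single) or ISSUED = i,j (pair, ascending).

c0: i0 or.ALU  RAW r5
c1: i1 mulh.MUL  no-port MUL/MUL
c2: i2 mul.MUL  no-port MUL/MUL
c3: i3 mul.MUL  RAW r1
c4: i4 or.ALU  RAW r4
c5: i5,i6 sub.ALU;xor.ALU  dual
c6: i7 add.ALU  RAW r5
c7: i8 beq.BR  tail

ISSUED = 1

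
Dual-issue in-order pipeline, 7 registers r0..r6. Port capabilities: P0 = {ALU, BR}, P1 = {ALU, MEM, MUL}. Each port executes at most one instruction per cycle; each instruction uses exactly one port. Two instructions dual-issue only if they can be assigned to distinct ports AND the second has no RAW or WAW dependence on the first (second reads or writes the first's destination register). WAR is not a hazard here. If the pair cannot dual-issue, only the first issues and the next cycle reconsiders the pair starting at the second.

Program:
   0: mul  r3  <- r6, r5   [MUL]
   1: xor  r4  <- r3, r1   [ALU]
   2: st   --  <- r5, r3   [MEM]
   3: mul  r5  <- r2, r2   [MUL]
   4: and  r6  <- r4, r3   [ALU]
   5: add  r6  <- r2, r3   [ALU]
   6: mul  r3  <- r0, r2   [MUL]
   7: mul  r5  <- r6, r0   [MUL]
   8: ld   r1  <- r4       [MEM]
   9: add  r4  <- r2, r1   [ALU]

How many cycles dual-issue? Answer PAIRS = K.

PAIRS = 3

c0: i0 mul.MUL  RAW r3
c1: i1/i2 xor.ALU;st.MEM  2-wide
c2: i3/i4 mul.MUL;and.ALU  2-wide
c3: i5/i6 add.ALU;mul.MUL  2-wide
c4: i7 mul.MUL  no-port MUL/MEM
c5: i8 ld.MEM  RAW r1
c6: i9 add.ALU  tail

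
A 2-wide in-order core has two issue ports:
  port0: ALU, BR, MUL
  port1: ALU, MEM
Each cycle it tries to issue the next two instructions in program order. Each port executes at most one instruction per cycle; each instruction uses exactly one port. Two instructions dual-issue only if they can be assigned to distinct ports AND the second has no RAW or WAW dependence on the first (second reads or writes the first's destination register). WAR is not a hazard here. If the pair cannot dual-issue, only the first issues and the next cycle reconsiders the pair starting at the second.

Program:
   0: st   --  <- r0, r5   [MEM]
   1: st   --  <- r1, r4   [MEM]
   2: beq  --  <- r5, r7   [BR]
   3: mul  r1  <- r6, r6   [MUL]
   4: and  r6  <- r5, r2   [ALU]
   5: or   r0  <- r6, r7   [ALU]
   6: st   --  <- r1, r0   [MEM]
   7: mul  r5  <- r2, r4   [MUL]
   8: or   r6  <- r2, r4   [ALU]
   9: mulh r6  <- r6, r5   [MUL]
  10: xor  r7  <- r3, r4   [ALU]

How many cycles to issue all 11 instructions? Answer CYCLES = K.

  cy0 -> i0 (st.MEM) no-port MEM/MEM
  cy1 -> i1+i2 (st.MEM+beq.BR) 2-wide
  cy2 -> i3+i4 (mul.MUL+and.ALU) 2-wide
  cy3 -> i5 (or.ALU) RAW r0
  cy4 -> i6+i7 (st.MEM+mul.MUL) 2-wide
  cy5 -> i8 (or.ALU) RAW+WAW r6
  cy6 -> i9+i10 (mulh.MUL+xor.ALU) 2-wide

CYCLES = 7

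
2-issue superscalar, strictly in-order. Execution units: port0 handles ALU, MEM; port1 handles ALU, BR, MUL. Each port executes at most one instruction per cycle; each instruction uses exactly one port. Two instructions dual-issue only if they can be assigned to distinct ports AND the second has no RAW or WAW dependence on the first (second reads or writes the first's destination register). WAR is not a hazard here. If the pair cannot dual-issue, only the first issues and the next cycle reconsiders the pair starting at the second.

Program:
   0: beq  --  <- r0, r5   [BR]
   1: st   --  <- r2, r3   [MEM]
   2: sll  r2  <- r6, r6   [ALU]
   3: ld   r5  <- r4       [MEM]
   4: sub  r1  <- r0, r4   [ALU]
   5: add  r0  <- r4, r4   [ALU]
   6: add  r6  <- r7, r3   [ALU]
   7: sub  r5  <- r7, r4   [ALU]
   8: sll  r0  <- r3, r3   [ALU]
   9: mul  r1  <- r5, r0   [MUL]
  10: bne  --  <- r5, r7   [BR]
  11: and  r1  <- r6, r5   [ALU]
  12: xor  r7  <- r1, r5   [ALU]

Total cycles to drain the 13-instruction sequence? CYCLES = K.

t=0 i0/i1:beq+st ; 2-wide
t=1 i2/i3:sll+ld ; 2-wide
t=2 i4/i5:sub+add ; 2-wide
t=3 i6/i7:add+sub ; 2-wide
t=4 i8:sll ; RAW r0
t=5 i9:mul ; no-port MUL/BR
t=6 i10/i11:bne+and ; 2-wide
t=7 i12:xor ; tail

CYCLES = 8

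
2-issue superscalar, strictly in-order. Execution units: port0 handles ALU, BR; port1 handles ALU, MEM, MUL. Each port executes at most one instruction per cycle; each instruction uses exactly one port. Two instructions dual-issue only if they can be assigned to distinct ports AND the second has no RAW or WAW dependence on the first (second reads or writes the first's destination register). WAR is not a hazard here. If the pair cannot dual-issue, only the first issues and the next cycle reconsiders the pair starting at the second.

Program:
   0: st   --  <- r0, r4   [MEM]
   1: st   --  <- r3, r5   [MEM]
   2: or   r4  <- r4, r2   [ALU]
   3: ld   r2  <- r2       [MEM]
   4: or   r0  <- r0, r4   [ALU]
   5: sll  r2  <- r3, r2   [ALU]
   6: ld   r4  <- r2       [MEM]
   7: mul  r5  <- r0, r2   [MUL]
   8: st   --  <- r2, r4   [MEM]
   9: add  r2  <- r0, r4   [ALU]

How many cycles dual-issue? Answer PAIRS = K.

  cy0 -> i0 (st) no-port MEM/MEM
  cy1 -> i1,i2 (st+or) dual
  cy2 -> i3,i4 (ld+or) dual
  cy3 -> i5 (sll) RAW r2
  cy4 -> i6 (ld) no-port MEM/MUL
  cy5 -> i7 (mul) no-port MUL/MEM
  cy6 -> i8,i9 (st+add) dual

PAIRS = 3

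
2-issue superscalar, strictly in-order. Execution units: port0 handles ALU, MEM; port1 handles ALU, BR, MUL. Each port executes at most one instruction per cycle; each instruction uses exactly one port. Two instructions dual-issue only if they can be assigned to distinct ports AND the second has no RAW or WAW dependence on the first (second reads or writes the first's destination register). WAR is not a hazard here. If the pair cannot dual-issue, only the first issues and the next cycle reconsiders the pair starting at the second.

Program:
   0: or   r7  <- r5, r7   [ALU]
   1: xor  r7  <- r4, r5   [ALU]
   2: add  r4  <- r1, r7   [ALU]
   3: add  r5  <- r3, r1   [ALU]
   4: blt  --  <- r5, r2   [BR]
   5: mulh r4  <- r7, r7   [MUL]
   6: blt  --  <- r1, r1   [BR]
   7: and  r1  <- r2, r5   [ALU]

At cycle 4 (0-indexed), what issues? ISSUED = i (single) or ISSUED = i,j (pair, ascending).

c0: i0 or.ALU  WAW r7
c1: i1 xor.ALU  RAW r7
c2: i2/i3 add.ALU+add.ALU  pair
c3: i4 blt.BR  no-port BR/MUL
c4: i5 mulh.MUL  no-port MUL/BR
c5: i6/i7 blt.BR+and.ALU  pair

ISSUED = 5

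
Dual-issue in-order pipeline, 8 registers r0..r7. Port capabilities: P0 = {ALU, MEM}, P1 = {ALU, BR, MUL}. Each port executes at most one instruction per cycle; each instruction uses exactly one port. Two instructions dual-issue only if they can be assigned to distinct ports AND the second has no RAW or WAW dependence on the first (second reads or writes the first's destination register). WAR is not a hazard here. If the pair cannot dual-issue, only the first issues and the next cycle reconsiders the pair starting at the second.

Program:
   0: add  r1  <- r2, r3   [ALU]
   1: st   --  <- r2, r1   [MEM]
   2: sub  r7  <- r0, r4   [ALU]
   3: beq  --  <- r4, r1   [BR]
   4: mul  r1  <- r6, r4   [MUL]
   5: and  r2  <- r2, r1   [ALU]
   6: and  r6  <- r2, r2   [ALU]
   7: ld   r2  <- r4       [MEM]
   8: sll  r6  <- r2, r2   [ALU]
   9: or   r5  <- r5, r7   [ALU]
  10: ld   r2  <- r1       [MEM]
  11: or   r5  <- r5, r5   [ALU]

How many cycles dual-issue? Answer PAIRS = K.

PAIRS = 4

c0: i0 add.ALU  RAW r1
c1: i1+i2 st.MEM sub.ALU  2-wide
c2: i3 beq.BR  no-port BR/MUL
c3: i4 mul.MUL  RAW r1
c4: i5 and.ALU  RAW r2
c5: i6+i7 and.ALU ld.MEM  2-wide
c6: i8+i9 sll.ALU or.ALU  2-wide
c7: i10+i11 ld.MEM or.ALU  2-wide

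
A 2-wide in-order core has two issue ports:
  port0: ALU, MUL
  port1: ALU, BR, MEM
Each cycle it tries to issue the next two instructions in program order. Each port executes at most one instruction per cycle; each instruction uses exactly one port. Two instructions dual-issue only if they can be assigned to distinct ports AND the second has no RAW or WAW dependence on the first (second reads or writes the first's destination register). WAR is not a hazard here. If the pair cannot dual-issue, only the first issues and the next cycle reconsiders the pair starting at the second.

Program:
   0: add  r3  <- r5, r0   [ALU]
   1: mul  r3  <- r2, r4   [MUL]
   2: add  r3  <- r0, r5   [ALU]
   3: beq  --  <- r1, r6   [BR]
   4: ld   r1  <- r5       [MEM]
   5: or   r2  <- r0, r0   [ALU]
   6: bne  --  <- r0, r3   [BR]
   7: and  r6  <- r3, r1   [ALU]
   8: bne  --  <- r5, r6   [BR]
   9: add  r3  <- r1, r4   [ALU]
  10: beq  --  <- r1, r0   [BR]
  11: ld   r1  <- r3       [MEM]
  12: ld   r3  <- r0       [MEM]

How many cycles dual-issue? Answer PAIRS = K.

PAIRS = 4

#0 head=0: add.ALU i0 WAW r3
#1 head=1: mul.MUL i1 WAW r3
#2 head=2: add.ALU;beq.BR i2,i3 2-wide
#3 head=4: ld.MEM;or.ALU i4,i5 2-wide
#4 head=6: bne.BR;and.ALU i6,i7 2-wide
#5 head=8: bne.BR;add.ALU i8,i9 2-wide
#6 head=10: beq.BR i10 no-port BR/MEM
#7 head=11: ld.MEM i11 no-port MEM/MEM
#8 head=12: ld.MEM i12 tail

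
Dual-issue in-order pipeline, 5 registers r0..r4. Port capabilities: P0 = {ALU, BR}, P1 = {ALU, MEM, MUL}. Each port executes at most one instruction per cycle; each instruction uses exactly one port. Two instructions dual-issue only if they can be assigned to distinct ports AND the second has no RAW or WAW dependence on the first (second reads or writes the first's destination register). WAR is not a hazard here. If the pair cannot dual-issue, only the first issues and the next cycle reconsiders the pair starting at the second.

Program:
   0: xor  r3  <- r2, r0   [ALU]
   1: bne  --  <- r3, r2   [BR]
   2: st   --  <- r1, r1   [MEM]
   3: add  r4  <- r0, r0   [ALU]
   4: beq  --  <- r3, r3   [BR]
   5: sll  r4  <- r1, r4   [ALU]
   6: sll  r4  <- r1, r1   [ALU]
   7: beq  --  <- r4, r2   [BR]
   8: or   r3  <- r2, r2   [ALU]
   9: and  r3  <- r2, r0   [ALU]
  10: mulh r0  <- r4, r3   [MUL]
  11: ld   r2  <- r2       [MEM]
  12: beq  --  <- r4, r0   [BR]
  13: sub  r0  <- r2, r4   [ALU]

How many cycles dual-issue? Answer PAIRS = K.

PAIRS = 4

t=0 i0:xor.ALU ; RAW r3
t=1 i1/i2:bne.BR st.MEM ; 2-wide
t=2 i3/i4:add.ALU beq.BR ; 2-wide
t=3 i5:sll.ALU ; WAW r4
t=4 i6:sll.ALU ; RAW r4
t=5 i7/i8:beq.BR or.ALU ; 2-wide
t=6 i9:and.ALU ; RAW r3
t=7 i10:mulh.MUL ; no-port MUL/MEM
t=8 i11/i12:ld.MEM beq.BR ; 2-wide
t=9 i13:sub.ALU ; tail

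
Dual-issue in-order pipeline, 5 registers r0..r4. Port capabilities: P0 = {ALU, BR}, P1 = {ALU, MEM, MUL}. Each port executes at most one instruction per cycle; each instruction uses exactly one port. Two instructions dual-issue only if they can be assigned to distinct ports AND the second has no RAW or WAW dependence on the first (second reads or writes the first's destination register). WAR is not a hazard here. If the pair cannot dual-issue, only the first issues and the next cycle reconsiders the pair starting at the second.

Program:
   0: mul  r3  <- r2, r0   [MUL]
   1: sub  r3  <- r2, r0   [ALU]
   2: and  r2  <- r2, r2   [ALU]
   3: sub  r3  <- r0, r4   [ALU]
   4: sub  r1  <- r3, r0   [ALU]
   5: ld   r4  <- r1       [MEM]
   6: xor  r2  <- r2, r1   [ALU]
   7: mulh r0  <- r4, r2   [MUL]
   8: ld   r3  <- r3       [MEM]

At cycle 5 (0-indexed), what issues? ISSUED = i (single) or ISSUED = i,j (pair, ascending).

t=0 i0:mul.MUL ; WAW r3
t=1 i1/i2:sub.ALU;and.ALU ; 2-wide
t=2 i3:sub.ALU ; RAW r3
t=3 i4:sub.ALU ; RAW r1
t=4 i5/i6:ld.MEM;xor.ALU ; 2-wide
t=5 i7:mulh.MUL ; no-port MUL/MEM
t=6 i8:ld.MEM ; tail

ISSUED = 7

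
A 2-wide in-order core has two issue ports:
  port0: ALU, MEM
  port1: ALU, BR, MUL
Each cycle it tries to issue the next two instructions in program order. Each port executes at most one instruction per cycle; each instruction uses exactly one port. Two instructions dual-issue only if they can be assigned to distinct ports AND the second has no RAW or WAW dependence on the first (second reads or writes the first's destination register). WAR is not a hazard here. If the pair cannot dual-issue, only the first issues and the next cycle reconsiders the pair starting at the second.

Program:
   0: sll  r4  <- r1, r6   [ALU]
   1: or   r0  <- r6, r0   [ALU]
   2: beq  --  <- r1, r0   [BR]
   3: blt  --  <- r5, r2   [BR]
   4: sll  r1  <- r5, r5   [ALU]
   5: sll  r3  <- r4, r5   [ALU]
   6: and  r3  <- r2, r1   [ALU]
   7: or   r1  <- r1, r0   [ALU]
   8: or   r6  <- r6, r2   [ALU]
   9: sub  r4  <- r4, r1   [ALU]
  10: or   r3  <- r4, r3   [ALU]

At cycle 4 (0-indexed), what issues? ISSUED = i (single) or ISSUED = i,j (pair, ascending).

0. sll or @i0+i1  | pair
1. beq @i2  | no-port BR/BR
2. blt sll @i3+i4  | pair
3. sll @i5  | WAW r3
4. and or @i6+i7  | pair
5. or sub @i8+i9  | pair
6. or @i10  | tail

ISSUED = 6,7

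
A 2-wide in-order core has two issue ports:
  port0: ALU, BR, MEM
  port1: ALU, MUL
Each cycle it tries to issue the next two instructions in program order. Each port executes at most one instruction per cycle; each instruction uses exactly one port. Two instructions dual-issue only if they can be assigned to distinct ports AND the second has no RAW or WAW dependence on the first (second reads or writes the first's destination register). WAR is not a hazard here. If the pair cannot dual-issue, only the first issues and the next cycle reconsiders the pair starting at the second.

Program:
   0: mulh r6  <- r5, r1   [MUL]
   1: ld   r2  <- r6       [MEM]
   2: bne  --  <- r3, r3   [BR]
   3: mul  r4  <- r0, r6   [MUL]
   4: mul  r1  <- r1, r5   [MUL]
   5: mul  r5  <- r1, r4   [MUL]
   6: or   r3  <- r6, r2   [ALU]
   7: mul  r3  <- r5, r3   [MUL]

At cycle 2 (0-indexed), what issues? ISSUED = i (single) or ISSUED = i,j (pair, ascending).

ISSUED = 2,3

0. mulh @i0  | RAW r6
1. ld @i1  | no-port MEM/BR
2. bne mul @i2,i3  | pair
3. mul @i4  | no-port MUL/MUL
4. mul or @i5,i6  | pair
5. mul @i7  | tail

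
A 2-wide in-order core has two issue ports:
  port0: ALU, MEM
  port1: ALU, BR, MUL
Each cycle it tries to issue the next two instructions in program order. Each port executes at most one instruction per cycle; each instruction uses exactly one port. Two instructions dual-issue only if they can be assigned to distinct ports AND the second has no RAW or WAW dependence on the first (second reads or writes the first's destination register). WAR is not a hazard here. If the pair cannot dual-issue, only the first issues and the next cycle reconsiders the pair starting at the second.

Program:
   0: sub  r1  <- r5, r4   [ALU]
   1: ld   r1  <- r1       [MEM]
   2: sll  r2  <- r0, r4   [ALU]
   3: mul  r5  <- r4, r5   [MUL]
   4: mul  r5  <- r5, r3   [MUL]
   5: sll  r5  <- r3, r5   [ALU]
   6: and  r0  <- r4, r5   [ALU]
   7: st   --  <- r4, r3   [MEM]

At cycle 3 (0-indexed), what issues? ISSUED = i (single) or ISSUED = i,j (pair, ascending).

ISSUED = 4

c0: i0 sub  RAW+WAW r1
c1: i1/i2 ld;sll  dual
c2: i3 mul  no-port MUL/MUL
c3: i4 mul  RAW+WAW r5
c4: i5 sll  RAW r5
c5: i6/i7 and;st  dual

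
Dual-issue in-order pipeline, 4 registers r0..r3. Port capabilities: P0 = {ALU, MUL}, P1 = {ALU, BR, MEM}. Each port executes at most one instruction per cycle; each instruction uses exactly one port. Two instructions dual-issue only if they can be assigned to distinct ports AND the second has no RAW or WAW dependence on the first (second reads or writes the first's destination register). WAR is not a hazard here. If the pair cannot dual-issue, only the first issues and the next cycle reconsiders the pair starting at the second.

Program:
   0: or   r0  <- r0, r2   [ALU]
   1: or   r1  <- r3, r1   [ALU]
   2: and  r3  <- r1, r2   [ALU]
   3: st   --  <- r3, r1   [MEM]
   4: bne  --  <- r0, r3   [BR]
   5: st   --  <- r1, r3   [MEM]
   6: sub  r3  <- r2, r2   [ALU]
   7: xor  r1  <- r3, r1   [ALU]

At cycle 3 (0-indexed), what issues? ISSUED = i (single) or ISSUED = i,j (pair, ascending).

ISSUED = 4

c0: i0&i1 or.ALU;or.ALU  2-wide
c1: i2 and.ALU  RAW r3
c2: i3 st.MEM  no-port MEM/BR
c3: i4 bne.BR  no-port BR/MEM
c4: i5&i6 st.MEM;sub.ALU  2-wide
c5: i7 xor.ALU  tail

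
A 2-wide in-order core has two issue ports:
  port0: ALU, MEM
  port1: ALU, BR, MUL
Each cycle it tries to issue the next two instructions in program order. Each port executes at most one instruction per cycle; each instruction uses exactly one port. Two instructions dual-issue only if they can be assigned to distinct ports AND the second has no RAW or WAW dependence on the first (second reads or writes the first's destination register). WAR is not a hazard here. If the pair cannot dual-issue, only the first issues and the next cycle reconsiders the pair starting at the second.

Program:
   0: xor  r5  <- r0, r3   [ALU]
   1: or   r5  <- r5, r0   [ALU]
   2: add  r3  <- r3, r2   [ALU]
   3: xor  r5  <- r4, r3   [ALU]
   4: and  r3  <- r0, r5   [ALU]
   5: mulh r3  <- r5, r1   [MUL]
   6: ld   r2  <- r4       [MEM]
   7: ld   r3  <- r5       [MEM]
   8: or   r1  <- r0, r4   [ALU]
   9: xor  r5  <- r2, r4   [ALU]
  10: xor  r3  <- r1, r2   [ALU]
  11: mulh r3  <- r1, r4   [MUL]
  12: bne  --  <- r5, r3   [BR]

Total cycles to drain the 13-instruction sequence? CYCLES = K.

CYCLES = 9

0. xor @i0  | RAW+WAW r5
1. or;add @i1&i2  | 2-wide
2. xor @i3  | RAW r5
3. and @i4  | WAW r3
4. mulh;ld @i5&i6  | 2-wide
5. ld;or @i7&i8  | 2-wide
6. xor;xor @i9&i10  | 2-wide
7. mulh @i11  | no-port MUL/BR
8. bne @i12  | tail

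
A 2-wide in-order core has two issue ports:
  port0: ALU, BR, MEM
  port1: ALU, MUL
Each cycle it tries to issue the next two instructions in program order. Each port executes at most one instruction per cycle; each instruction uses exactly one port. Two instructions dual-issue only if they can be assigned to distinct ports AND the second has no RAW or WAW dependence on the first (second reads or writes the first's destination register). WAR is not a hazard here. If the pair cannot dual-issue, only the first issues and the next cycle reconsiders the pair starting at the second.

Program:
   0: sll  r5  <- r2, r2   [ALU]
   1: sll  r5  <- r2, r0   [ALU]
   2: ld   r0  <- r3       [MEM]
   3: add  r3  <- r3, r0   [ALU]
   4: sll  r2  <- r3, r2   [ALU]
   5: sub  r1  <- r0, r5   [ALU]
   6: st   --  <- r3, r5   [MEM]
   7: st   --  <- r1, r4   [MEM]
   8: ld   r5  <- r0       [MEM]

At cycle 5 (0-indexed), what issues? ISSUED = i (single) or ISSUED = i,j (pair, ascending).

ISSUED = 7

  cy0 -> i0 (sll.ALU) WAW r5
  cy1 -> i1,i2 (sll.ALU/ld.MEM) 2-wide
  cy2 -> i3 (add.ALU) RAW r3
  cy3 -> i4,i5 (sll.ALU/sub.ALU) 2-wide
  cy4 -> i6 (st.MEM) no-port MEM/MEM
  cy5 -> i7 (st.MEM) no-port MEM/MEM
  cy6 -> i8 (ld.MEM) tail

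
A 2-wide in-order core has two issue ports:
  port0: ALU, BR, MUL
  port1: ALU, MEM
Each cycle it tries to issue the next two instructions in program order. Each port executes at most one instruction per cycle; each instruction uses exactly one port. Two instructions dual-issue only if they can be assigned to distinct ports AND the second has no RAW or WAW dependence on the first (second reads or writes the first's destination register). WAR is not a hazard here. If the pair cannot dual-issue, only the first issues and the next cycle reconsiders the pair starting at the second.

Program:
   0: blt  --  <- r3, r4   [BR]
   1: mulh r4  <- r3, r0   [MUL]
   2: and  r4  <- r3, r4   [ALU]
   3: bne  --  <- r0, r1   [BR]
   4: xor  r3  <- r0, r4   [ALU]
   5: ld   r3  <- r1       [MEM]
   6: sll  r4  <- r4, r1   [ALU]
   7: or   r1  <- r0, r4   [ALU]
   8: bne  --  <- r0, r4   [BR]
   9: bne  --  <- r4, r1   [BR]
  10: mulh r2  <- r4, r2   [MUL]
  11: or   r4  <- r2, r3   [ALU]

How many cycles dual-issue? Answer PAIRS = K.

PAIRS = 3

t=0 i0:blt.BR ; no-port BR/MUL
t=1 i1:mulh.MUL ; RAW+WAW r4
t=2 i2+i3:and.ALU bne.BR ; dual
t=3 i4:xor.ALU ; WAW r3
t=4 i5+i6:ld.MEM sll.ALU ; dual
t=5 i7+i8:or.ALU bne.BR ; dual
t=6 i9:bne.BR ; no-port BR/MUL
t=7 i10:mulh.MUL ; RAW r2
t=8 i11:or.ALU ; tail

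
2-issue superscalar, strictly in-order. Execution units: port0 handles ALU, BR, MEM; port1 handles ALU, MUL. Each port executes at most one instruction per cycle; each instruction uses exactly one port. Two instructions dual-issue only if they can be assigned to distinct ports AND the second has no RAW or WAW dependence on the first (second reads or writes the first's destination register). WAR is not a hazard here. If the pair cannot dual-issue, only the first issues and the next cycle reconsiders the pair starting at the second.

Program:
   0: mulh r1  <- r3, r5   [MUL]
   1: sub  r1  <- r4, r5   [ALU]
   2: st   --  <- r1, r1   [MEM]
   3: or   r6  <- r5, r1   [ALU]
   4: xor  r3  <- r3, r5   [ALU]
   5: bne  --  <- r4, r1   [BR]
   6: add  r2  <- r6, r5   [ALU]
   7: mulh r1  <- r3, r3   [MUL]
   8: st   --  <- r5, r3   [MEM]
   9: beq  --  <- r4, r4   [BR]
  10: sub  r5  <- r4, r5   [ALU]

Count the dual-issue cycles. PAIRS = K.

PAIRS = 4

[0] i0  mulh  -- WAW r1
[1] i1  sub  -- RAW r1
[2] i2,i3  st;or  -- dual
[3] i4,i5  xor;bne  -- dual
[4] i6,i7  add;mulh  -- dual
[5] i8  st  -- no-port MEM/BR
[6] i9,i10  beq;sub  -- dual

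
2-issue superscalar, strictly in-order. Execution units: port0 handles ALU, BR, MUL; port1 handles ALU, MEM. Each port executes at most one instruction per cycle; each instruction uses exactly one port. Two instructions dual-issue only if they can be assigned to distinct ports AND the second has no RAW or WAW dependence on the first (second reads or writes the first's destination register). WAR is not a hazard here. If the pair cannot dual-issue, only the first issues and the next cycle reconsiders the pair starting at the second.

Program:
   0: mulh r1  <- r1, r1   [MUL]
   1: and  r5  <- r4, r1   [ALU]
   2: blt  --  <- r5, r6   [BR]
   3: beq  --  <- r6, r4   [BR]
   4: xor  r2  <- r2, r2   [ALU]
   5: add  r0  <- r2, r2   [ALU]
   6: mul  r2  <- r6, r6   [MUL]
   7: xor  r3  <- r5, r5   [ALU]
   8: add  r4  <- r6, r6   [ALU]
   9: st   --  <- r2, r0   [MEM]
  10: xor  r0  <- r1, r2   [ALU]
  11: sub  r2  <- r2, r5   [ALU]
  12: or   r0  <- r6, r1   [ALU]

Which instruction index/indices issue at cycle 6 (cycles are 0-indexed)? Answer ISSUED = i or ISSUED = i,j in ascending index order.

ISSUED = 9,10

  cy0 -> i0 (mulh.MUL) RAW r1
  cy1 -> i1 (and.ALU) RAW r5
  cy2 -> i2 (blt.BR) no-port BR/BR
  cy3 -> i3+i4 (beq.BR+xor.ALU) 2-wide
  cy4 -> i5+i6 (add.ALU+mul.MUL) 2-wide
  cy5 -> i7+i8 (xor.ALU+add.ALU) 2-wide
  cy6 -> i9+i10 (st.MEM+xor.ALU) 2-wide
  cy7 -> i11+i12 (sub.ALU+or.ALU) 2-wide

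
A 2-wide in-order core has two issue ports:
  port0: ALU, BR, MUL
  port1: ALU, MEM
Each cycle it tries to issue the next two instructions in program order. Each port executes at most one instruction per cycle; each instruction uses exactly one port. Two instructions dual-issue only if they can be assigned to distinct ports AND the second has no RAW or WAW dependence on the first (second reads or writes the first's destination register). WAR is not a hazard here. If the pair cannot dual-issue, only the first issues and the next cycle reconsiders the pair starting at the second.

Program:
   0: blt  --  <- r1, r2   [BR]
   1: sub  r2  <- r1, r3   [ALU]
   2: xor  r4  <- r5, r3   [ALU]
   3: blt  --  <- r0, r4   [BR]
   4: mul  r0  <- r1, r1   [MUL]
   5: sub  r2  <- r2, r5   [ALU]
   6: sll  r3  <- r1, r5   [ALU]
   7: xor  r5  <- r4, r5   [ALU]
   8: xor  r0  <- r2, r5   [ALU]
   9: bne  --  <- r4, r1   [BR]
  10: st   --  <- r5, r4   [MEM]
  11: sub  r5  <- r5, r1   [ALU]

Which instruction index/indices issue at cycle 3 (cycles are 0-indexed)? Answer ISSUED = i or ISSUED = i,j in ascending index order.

  cy0 -> i0&i1 (blt;sub) dual
  cy1 -> i2 (xor) RAW r4
  cy2 -> i3 (blt) no-port BR/MUL
  cy3 -> i4&i5 (mul;sub) dual
  cy4 -> i6&i7 (sll;xor) dual
  cy5 -> i8&i9 (xor;bne) dual
  cy6 -> i10&i11 (st;sub) dual

ISSUED = 4,5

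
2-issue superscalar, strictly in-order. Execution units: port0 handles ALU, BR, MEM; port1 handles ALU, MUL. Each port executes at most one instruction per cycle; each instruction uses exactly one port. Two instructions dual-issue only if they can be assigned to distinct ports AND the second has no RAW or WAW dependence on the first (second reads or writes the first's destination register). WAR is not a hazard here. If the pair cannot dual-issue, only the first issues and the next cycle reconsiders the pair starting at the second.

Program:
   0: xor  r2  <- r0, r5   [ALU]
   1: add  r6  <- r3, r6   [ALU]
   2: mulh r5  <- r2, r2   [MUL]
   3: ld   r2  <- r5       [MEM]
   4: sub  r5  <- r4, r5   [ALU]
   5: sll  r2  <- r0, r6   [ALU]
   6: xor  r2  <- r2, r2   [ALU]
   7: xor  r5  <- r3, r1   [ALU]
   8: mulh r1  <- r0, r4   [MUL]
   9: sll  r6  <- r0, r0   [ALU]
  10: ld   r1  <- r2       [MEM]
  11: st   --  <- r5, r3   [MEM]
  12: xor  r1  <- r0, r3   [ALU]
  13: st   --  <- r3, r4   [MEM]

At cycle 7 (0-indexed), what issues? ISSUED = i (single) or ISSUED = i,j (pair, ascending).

#0 head=0: xor/add i0+i1 dual
#1 head=2: mulh i2 RAW r5
#2 head=3: ld/sub i3+i4 dual
#3 head=5: sll i5 RAW+WAW r2
#4 head=6: xor/xor i6+i7 dual
#5 head=8: mulh/sll i8+i9 dual
#6 head=10: ld i10 no-port MEM/MEM
#7 head=11: st/xor i11+i12 dual
#8 head=13: st i13 tail

ISSUED = 11,12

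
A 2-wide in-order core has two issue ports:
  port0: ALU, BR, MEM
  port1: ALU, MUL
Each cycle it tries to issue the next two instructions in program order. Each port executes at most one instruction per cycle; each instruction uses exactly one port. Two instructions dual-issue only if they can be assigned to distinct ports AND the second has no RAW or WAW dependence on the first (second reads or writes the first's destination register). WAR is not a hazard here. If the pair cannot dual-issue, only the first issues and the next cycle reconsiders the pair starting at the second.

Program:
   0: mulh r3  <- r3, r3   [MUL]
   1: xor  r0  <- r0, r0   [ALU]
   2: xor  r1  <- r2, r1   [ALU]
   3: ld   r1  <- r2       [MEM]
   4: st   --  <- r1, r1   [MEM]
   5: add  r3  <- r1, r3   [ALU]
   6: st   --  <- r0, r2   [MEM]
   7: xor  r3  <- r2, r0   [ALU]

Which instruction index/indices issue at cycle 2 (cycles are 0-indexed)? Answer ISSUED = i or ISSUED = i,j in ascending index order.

ISSUED = 3

c0: i0&i1 mulh.MUL/xor.ALU  pair
c1: i2 xor.ALU  WAW r1
c2: i3 ld.MEM  no-port MEM/MEM
c3: i4&i5 st.MEM/add.ALU  pair
c4: i6&i7 st.MEM/xor.ALU  pair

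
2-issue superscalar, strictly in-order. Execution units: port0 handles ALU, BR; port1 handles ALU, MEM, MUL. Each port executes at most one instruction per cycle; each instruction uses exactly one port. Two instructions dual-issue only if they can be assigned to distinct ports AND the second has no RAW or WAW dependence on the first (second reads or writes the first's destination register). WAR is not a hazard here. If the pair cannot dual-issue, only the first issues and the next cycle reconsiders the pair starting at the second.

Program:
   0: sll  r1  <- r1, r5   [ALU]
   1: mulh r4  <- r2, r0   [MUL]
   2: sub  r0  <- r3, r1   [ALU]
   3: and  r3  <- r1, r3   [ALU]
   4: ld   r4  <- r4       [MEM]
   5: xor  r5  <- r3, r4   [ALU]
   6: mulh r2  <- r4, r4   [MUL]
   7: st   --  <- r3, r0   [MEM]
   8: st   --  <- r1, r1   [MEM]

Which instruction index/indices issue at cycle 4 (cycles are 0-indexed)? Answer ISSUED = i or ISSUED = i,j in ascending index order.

[0] i0&i1  sll mulh  -- 2-wide
[1] i2&i3  sub and  -- 2-wide
[2] i4  ld  -- RAW r4
[3] i5&i6  xor mulh  -- 2-wide
[4] i7  st  -- no-port MEM/MEM
[5] i8  st  -- tail

ISSUED = 7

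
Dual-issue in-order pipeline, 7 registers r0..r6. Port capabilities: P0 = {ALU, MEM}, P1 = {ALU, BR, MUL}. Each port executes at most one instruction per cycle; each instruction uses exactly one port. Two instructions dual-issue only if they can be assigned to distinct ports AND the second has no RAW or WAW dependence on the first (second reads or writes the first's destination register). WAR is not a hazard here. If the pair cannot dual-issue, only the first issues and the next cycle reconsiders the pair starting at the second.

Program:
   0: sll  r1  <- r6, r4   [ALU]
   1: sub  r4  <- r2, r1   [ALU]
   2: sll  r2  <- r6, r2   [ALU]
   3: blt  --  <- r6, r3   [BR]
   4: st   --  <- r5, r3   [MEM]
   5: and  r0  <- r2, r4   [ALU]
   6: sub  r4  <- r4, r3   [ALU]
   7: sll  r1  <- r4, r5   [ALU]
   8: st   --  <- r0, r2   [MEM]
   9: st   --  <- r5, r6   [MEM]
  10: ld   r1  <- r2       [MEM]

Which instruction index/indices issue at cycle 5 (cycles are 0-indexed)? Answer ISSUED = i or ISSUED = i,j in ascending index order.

#0 head=0: sll i0 RAW r1
#1 head=1: sub;sll i1/i2 pair
#2 head=3: blt;st i3/i4 pair
#3 head=5: and;sub i5/i6 pair
#4 head=7: sll;st i7/i8 pair
#5 head=9: st i9 no-port MEM/MEM
#6 head=10: ld i10 tail

ISSUED = 9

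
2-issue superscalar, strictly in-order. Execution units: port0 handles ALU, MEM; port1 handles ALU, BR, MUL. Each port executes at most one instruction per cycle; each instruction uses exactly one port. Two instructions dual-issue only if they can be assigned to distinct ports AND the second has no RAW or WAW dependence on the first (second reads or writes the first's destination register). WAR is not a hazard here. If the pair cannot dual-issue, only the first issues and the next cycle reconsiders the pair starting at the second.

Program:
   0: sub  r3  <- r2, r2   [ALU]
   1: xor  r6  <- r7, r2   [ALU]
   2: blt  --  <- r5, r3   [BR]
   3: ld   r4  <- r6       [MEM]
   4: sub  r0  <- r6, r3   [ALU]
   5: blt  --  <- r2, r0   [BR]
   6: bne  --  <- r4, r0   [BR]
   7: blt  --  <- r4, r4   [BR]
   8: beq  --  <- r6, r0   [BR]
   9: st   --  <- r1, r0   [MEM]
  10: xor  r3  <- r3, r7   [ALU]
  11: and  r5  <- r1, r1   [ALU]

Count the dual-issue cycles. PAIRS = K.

PAIRS = 4

#0 head=0: sub.ALU/xor.ALU i0&i1 dual
#1 head=2: blt.BR/ld.MEM i2&i3 dual
#2 head=4: sub.ALU i4 RAW r0
#3 head=5: blt.BR i5 no-port BR/BR
#4 head=6: bne.BR i6 no-port BR/BR
#5 head=7: blt.BR i7 no-port BR/BR
#6 head=8: beq.BR/st.MEM i8&i9 dual
#7 head=10: xor.ALU/and.ALU i10&i11 dual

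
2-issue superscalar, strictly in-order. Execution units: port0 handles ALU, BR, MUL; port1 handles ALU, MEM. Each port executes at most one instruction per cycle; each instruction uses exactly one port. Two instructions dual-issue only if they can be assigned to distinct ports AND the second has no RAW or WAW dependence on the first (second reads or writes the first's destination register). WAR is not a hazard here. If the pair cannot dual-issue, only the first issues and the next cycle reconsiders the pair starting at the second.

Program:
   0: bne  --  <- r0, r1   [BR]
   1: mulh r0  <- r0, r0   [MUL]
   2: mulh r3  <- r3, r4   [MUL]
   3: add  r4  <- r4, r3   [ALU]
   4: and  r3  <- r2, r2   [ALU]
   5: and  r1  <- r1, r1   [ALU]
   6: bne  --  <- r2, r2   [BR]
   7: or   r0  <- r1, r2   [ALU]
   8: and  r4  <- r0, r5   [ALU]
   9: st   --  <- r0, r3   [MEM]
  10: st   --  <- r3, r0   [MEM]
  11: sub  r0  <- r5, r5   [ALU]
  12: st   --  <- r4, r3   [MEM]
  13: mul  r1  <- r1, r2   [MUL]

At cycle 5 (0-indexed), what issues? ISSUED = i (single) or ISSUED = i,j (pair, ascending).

0. bne.BR @i0  | no-port BR/MUL
1. mulh.MUL @i1  | no-port MUL/MUL
2. mulh.MUL @i2  | RAW r3
3. add.ALU and.ALU @i3&i4  | pair
4. and.ALU bne.BR @i5&i6  | pair
5. or.ALU @i7  | RAW r0
6. and.ALU st.MEM @i8&i9  | pair
7. st.MEM sub.ALU @i10&i11  | pair
8. st.MEM mul.MUL @i12&i13  | pair

ISSUED = 7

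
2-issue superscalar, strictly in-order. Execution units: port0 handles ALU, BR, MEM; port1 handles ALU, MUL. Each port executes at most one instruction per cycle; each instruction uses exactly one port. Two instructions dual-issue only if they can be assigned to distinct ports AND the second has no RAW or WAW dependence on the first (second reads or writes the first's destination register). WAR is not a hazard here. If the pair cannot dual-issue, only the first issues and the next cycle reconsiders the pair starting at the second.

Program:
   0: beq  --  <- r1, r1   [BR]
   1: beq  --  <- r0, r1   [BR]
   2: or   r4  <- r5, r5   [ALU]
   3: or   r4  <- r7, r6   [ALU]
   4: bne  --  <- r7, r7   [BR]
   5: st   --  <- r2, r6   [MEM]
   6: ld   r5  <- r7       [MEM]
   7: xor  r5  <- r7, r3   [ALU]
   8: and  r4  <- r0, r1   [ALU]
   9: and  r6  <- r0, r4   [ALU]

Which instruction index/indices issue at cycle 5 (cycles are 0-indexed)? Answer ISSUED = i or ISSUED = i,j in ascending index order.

ISSUED = 7,8

0. beq.BR @i0  | no-port BR/BR
1. beq.BR or.ALU @i1/i2  | dual
2. or.ALU bne.BR @i3/i4  | dual
3. st.MEM @i5  | no-port MEM/MEM
4. ld.MEM @i6  | WAW r5
5. xor.ALU and.ALU @i7/i8  | dual
6. and.ALU @i9  | tail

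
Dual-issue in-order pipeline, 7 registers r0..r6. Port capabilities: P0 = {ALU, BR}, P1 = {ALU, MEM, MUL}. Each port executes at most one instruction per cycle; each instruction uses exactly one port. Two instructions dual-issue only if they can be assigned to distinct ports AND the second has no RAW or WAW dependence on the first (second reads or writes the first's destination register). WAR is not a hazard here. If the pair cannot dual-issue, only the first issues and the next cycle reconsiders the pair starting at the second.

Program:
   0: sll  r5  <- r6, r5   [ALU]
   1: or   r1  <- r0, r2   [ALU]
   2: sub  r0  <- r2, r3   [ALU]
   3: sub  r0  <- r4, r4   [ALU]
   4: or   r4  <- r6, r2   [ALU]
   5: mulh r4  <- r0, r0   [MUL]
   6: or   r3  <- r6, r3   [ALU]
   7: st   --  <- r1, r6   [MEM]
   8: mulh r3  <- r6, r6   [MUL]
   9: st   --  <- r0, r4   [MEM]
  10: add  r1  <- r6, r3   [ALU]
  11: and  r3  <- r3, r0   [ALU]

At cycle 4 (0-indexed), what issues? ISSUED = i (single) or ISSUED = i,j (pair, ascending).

ISSUED = 7

c0: i0,i1 sll/or  pair
c1: i2 sub  WAW r0
c2: i3,i4 sub/or  pair
c3: i5,i6 mulh/or  pair
c4: i7 st  no-port MEM/MUL
c5: i8 mulh  no-port MUL/MEM
c6: i9,i10 st/add  pair
c7: i11 and  tail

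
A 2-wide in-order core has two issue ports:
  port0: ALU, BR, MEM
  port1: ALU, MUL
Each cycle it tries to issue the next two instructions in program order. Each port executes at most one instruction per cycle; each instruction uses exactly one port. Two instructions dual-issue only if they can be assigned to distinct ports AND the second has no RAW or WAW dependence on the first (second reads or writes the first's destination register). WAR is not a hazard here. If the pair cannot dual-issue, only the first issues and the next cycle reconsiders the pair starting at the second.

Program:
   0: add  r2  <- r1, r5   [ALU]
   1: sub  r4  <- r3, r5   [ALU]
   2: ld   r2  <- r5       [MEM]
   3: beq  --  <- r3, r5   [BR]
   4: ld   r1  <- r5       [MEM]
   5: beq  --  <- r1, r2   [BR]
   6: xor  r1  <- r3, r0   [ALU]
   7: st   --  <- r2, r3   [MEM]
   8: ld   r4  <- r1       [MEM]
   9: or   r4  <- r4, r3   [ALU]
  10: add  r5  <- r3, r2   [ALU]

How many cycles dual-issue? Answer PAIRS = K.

PAIRS = 3

c0: i0&i1 add.ALU+sub.ALU  dual
c1: i2 ld.MEM  no-port MEM/BR
c2: i3 beq.BR  no-port BR/MEM
c3: i4 ld.MEM  no-port MEM/BR
c4: i5&i6 beq.BR+xor.ALU  dual
c5: i7 st.MEM  no-port MEM/MEM
c6: i8 ld.MEM  RAW+WAW r4
c7: i9&i10 or.ALU+add.ALU  dual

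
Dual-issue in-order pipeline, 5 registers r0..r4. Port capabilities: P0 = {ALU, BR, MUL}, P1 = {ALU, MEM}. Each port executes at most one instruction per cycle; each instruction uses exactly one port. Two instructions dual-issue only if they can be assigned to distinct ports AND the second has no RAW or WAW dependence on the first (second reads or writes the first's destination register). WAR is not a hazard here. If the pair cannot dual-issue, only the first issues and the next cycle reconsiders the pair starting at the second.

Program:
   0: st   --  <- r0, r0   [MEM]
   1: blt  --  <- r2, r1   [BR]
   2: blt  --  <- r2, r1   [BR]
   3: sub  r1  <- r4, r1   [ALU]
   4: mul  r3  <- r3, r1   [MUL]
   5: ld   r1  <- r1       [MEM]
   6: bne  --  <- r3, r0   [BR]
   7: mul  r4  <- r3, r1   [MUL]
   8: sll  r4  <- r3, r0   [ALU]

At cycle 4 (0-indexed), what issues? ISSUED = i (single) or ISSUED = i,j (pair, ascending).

t=0 i0,i1:st.MEM/blt.BR ; pair
t=1 i2,i3:blt.BR/sub.ALU ; pair
t=2 i4,i5:mul.MUL/ld.MEM ; pair
t=3 i6:bne.BR ; no-port BR/MUL
t=4 i7:mul.MUL ; WAW r4
t=5 i8:sll.ALU ; tail

ISSUED = 7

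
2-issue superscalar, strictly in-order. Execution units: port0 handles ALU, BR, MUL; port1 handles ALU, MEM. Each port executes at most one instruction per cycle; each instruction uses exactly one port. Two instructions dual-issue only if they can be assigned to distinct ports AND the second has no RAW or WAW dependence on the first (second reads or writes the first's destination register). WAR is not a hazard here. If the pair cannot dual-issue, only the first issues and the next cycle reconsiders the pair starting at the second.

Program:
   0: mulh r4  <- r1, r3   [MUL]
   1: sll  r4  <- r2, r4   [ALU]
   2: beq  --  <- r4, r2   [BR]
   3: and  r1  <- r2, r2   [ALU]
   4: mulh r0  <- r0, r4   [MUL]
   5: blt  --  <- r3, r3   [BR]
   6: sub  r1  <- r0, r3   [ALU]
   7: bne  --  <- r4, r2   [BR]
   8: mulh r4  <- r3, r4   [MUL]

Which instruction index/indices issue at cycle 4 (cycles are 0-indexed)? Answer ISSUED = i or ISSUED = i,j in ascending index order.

0. mulh.MUL @i0  | RAW+WAW r4
1. sll.ALU @i1  | RAW r4
2. beq.BR;and.ALU @i2/i3  | pair
3. mulh.MUL @i4  | no-port MUL/BR
4. blt.BR;sub.ALU @i5/i6  | pair
5. bne.BR @i7  | no-port BR/MUL
6. mulh.MUL @i8  | tail

ISSUED = 5,6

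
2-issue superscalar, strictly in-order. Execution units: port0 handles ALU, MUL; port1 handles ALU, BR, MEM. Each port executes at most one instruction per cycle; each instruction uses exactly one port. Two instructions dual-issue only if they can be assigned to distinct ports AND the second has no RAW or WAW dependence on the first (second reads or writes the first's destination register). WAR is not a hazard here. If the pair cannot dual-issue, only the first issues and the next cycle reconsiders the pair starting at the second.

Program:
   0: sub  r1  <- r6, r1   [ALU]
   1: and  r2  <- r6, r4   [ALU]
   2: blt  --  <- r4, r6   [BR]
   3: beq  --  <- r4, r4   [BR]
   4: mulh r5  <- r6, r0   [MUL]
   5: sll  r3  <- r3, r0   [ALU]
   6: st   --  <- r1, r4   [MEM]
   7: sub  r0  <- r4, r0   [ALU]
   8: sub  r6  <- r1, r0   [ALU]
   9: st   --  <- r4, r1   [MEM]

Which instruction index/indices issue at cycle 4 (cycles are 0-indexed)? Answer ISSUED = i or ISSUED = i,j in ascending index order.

#0 head=0: sub;and i0/i1 dual
#1 head=2: blt i2 no-port BR/BR
#2 head=3: beq;mulh i3/i4 dual
#3 head=5: sll;st i5/i6 dual
#4 head=7: sub i7 RAW r0
#5 head=8: sub;st i8/i9 dual

ISSUED = 7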